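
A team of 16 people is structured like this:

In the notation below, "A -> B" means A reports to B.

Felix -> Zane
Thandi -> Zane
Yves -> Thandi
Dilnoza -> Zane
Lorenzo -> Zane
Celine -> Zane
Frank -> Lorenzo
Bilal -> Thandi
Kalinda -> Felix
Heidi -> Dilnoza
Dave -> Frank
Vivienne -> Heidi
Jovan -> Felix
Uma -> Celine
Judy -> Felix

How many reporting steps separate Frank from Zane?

Chain from Frank up to Zane: Frank → Lorenzo → Zane. That is 2 steps up, so Frank is 2 levels below Zane.

2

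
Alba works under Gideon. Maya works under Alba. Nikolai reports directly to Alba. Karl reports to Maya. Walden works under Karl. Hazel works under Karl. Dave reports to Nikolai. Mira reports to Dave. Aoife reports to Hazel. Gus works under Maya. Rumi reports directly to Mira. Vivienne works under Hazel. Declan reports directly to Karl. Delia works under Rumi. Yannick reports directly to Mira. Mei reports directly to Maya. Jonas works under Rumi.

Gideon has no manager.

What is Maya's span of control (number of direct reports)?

Maya directly manages Karl, Gus, Mei. That is 3 direct reports.

3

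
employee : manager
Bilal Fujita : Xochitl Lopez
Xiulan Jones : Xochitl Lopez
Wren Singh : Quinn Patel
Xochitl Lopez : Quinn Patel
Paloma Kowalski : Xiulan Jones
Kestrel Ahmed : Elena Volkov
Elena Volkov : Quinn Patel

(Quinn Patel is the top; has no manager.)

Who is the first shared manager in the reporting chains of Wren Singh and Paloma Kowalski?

Wren Singh's chain of managers is Quinn Patel. Paloma Kowalski's chain of managers is Xiulan Jones, Xochitl Lopez, Quinn Patel. The first manager that appears in both chains is Quinn Patel.

Quinn Patel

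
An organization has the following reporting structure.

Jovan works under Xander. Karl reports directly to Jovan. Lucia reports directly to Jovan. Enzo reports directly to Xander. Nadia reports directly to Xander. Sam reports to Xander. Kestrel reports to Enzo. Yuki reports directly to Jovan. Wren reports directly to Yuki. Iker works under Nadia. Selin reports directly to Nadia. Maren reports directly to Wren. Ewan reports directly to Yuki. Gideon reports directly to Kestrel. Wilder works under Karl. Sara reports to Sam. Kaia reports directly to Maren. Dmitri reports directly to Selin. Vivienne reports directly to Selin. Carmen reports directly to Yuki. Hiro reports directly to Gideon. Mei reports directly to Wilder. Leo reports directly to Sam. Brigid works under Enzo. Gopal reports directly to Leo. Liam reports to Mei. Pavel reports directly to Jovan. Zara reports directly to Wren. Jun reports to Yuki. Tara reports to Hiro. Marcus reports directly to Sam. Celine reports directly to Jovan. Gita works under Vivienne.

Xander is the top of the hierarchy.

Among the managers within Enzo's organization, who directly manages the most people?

Enzo

Direct-report counts within Enzo's organization: Enzo has 2; Kestrel has 1; Gideon has 1; Hiro has 1. The largest is 2, held by Enzo.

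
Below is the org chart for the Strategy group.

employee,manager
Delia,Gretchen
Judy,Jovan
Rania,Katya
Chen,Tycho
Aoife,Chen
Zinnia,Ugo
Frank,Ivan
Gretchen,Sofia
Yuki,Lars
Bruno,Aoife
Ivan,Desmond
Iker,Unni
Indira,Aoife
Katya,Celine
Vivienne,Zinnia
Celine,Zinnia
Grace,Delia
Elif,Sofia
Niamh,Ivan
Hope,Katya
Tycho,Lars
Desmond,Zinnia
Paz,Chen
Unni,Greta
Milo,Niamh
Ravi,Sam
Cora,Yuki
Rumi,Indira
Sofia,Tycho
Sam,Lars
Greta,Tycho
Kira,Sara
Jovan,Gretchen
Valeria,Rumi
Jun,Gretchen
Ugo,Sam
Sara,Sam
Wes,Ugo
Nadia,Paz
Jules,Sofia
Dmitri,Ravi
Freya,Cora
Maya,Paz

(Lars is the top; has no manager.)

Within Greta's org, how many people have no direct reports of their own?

The only person in Greta's organization with no one reporting to them is Iker. That is 1.

1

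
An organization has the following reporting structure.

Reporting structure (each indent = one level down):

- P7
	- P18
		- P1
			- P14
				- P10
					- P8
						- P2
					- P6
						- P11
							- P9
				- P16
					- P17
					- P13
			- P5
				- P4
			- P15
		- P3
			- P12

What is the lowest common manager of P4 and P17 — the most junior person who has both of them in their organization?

P4's chain of managers is P5, P1, P18, P7. P17's chain of managers is P16, P14, P1, P18, P7. The first manager that appears in both chains is P1.

P1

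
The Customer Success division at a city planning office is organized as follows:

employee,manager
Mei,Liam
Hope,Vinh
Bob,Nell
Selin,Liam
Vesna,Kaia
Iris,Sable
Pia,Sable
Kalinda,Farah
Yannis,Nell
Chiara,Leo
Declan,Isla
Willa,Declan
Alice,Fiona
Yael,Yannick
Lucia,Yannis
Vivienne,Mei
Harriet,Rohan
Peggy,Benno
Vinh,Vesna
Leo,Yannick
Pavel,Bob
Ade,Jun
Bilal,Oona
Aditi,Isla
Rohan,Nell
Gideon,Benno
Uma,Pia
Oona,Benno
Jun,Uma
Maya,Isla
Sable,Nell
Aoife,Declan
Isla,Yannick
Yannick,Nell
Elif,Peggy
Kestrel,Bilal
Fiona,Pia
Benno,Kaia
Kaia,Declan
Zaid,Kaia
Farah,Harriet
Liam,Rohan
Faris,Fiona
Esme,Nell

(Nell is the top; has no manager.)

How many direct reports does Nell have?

Nell directly manages Yannick, Bob, Sable, Rohan, Yannis, Esme. That is 6 direct reports.

6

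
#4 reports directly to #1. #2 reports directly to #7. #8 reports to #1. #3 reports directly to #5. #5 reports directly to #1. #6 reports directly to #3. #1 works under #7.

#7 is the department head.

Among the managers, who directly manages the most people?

#1

Direct-report counts: #7 has 2; #1 has 3; #5 has 1; #3 has 1. The largest is 3, held by #1.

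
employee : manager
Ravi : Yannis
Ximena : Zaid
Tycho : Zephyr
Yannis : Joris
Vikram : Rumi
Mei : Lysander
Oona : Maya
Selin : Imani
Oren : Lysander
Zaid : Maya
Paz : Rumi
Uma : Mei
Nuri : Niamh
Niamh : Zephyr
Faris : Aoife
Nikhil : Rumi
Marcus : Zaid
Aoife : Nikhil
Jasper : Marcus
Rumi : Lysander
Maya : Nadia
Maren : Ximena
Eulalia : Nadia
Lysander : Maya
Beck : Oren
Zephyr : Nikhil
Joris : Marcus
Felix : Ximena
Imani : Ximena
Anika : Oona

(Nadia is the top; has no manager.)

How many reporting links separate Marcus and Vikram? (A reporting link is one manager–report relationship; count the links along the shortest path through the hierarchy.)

5

Marcus is 2 levels below Maya, and Vikram is 3 levels below Maya (their lowest common manager). The shortest path runs up from Marcus to Maya and back down to Vikram: 2 + 3 = 5 links.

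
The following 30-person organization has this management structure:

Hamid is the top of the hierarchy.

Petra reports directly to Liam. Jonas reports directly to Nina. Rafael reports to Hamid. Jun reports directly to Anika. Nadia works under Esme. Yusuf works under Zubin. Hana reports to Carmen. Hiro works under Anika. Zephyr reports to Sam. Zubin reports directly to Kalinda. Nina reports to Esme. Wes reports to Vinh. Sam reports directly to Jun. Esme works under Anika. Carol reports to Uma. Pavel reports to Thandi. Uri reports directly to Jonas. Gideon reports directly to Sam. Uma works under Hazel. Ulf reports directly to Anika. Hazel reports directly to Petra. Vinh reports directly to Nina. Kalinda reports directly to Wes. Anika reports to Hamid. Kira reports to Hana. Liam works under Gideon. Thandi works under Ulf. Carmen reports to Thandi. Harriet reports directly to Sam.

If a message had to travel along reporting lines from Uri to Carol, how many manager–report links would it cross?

12

Uri is 4 levels below Anika, and Carol is 8 levels below Anika (their lowest common manager). The shortest path runs up from Uri to Anika and back down to Carol: 4 + 8 = 12 links.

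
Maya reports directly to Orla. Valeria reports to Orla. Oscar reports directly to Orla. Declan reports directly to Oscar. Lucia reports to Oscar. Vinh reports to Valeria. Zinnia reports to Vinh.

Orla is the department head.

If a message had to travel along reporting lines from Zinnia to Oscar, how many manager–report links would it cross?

Zinnia is 3 levels below Orla, and Oscar is 1 level below Orla (their lowest common manager). The shortest path runs up from Zinnia to Orla and back down to Oscar: 3 + 1 = 4 links.

4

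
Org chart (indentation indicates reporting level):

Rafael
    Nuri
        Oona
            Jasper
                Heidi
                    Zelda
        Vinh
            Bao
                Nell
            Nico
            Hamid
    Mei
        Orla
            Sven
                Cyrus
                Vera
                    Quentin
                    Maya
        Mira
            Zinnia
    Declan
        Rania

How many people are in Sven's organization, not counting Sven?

4

Sven directly manages Cyrus, Vera. Cyrus has no reports. Under Vera: Maya, Quentin (2). So Sven's organization is 2 direct reports plus everyone under them: 1 + 3 = 4.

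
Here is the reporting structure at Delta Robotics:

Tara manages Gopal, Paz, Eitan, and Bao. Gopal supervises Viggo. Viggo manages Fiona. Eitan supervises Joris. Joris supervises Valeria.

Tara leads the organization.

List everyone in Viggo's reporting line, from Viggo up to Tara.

Viggo reports to Gopal. Gopal reports to Tara. Tara is at the top.

Viggo -> Gopal -> Tara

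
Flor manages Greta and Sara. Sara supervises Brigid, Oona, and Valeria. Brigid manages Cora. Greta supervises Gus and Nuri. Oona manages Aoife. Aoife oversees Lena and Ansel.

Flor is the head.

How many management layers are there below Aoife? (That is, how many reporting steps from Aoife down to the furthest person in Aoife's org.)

1

The longest chain under Aoife runs Aoife → Ansel, which is 1 level below Aoife.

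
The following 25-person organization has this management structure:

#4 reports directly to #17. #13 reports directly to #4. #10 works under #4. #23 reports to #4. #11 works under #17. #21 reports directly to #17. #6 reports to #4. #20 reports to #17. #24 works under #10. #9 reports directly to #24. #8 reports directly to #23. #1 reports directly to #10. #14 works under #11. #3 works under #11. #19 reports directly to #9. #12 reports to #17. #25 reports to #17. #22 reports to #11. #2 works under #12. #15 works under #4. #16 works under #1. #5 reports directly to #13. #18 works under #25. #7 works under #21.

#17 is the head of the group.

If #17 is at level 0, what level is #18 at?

2

Chain from #18 up to #17: #18 → #25 → #17. That is 2 steps up, so #18 is 2 levels below #17.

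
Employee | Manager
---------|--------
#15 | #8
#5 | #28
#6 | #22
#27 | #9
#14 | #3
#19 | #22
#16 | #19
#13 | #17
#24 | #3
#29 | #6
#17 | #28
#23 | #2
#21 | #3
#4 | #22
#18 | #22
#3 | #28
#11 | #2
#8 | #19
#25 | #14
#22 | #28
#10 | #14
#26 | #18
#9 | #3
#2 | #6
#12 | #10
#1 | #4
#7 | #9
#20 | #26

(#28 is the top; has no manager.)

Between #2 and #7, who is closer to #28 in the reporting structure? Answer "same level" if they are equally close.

same level

Both #2 and #7 are 3 levels below #28.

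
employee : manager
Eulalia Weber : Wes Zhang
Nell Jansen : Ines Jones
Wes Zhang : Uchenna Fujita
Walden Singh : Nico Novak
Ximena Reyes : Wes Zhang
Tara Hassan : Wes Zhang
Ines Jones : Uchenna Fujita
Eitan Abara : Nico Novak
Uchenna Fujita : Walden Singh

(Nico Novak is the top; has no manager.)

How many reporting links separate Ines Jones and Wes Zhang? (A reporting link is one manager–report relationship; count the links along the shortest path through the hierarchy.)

2

Ines Jones is 1 level below Uchenna Fujita, and Wes Zhang is 1 level below Uchenna Fujita (their lowest common manager). The shortest path runs up from Ines Jones to Uchenna Fujita and back down to Wes Zhang: 1 + 1 = 2 links.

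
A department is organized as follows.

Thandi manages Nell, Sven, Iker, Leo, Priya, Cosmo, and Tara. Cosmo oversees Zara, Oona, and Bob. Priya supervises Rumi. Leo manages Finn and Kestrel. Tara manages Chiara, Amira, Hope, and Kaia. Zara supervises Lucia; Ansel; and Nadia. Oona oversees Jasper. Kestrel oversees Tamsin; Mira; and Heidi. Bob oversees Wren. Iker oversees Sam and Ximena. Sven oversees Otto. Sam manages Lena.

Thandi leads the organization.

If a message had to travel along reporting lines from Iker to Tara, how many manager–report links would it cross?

Iker is 1 level below Thandi, and Tara is 1 level below Thandi (their lowest common manager). The shortest path runs up from Iker to Thandi and back down to Tara: 1 + 1 = 2 links.

2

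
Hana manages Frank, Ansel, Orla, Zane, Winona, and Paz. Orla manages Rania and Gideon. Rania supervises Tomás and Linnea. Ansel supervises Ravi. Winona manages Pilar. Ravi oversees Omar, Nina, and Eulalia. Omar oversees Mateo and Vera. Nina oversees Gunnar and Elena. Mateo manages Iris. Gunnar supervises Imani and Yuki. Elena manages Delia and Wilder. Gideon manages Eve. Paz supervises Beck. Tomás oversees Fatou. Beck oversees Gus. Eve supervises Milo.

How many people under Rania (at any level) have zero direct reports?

2

The people in Rania's organization with no one reporting to them are Linnea, Fatou. That is 2.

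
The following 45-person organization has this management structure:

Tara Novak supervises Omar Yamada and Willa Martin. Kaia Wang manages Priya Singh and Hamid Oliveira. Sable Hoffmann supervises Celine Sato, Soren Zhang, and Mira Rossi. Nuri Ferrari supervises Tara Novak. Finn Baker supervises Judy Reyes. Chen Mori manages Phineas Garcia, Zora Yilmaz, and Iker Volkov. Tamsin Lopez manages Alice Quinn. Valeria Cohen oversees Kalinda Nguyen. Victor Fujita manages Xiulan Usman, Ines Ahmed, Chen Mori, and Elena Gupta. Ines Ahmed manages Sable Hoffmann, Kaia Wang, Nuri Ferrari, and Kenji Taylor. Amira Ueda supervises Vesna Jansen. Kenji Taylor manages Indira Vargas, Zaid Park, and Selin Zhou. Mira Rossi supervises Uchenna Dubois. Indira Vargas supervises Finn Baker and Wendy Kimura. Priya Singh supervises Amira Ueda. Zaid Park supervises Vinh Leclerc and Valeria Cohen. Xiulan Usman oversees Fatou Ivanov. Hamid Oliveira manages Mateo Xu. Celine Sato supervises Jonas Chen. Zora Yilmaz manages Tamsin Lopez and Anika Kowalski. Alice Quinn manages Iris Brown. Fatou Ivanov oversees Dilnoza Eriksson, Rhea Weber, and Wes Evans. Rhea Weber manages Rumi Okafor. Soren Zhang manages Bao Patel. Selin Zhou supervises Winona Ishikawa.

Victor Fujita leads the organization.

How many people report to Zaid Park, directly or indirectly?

Zaid Park directly manages Vinh Leclerc, Valeria Cohen. Vinh Leclerc has no reports. Under Valeria Cohen: Kalinda Nguyen (1). So Zaid Park's organization is 2 direct reports plus everyone under them: 1 + 2 = 3.

3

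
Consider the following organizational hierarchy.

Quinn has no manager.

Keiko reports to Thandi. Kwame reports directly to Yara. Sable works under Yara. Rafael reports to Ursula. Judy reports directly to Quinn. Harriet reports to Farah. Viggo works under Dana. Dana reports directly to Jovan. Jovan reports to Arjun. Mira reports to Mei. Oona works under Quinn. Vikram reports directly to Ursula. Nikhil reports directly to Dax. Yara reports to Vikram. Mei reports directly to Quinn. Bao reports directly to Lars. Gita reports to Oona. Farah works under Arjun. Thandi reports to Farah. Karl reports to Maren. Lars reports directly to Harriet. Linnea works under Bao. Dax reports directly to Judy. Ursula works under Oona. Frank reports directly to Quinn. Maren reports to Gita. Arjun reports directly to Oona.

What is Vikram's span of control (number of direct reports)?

Vikram directly manages Yara. That is 1 direct report.

1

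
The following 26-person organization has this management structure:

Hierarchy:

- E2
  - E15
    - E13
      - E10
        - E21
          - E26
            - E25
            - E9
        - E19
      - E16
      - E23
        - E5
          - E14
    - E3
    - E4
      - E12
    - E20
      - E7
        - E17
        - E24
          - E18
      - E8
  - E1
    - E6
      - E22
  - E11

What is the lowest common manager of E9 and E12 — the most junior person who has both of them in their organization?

E15

E9's chain of managers is E26, E21, E10, E13, E15, E2. E12's chain of managers is E4, E15, E2. The first manager that appears in both chains is E15.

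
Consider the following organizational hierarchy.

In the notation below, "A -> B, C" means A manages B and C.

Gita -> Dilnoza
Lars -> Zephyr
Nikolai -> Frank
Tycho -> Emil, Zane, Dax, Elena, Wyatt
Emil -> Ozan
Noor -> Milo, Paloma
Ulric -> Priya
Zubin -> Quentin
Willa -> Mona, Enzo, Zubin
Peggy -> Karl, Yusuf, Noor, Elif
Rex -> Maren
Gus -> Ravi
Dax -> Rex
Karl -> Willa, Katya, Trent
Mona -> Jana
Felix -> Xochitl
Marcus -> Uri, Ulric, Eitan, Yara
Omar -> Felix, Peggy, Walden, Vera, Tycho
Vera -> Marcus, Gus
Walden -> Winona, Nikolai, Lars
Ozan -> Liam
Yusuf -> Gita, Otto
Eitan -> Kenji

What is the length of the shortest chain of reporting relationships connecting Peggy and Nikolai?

Peggy is 1 level below Omar, and Nikolai is 2 levels below Omar (their lowest common manager). The shortest path runs up from Peggy to Omar and back down to Nikolai: 1 + 2 = 3 links.

3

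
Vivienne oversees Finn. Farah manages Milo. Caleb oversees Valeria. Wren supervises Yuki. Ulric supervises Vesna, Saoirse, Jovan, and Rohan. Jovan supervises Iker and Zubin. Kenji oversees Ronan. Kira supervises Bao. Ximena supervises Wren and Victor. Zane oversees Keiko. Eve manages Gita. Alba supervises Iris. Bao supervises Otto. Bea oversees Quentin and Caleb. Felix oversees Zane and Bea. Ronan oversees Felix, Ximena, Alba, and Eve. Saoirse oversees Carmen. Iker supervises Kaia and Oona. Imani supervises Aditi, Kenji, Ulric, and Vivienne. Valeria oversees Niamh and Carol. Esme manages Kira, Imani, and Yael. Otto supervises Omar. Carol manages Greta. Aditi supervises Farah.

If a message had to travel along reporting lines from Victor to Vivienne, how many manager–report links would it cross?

Victor is 4 levels below Imani, and Vivienne is 1 level below Imani (their lowest common manager). The shortest path runs up from Victor to Imani and back down to Vivienne: 4 + 1 = 5 links.

5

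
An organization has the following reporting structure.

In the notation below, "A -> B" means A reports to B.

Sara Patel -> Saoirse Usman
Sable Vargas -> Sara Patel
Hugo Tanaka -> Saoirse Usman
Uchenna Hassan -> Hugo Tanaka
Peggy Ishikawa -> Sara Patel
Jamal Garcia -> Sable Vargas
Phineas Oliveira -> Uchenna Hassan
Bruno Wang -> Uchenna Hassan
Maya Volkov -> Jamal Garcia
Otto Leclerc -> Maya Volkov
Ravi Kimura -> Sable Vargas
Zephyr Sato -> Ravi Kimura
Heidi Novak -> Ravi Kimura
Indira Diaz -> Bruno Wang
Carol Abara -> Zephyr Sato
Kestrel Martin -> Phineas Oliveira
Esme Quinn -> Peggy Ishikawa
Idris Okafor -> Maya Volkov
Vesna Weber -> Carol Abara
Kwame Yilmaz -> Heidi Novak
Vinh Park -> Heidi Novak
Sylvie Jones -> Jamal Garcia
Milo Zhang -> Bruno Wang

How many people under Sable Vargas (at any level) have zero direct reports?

The people in Sable Vargas's organization with no one reporting to them are Vinh Park, Kwame Yilmaz, Vesna Weber, Sylvie Jones, Idris Okafor, Otto Leclerc. That is 6.

6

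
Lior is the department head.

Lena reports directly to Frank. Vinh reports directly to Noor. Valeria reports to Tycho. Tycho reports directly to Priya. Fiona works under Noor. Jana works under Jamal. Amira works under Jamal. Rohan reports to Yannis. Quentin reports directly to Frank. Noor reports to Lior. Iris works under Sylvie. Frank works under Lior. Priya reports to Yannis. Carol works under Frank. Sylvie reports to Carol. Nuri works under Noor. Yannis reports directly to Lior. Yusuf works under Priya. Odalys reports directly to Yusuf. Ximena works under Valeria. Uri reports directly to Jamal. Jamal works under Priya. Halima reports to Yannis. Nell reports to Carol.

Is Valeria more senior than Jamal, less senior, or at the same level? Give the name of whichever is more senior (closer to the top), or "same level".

Jamal

Valeria is 4 levels below Lior; Jamal is 3. Jamal is higher.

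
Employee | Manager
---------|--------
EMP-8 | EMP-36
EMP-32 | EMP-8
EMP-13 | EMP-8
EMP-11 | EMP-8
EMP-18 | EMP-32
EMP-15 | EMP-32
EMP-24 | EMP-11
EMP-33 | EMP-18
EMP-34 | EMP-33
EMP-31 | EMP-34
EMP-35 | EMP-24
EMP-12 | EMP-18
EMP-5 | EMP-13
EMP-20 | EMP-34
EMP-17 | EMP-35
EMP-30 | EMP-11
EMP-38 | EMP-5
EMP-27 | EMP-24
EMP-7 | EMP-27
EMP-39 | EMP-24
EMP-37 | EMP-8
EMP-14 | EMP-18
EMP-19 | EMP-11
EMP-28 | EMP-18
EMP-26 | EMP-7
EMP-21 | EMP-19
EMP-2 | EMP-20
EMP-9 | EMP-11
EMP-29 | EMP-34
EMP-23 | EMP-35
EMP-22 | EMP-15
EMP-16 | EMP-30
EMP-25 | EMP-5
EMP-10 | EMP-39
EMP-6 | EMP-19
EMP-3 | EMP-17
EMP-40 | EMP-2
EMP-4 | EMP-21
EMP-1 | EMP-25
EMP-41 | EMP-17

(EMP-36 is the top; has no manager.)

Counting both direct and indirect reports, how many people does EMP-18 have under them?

EMP-18 directly manages EMP-33, EMP-12, EMP-14, EMP-28. Under EMP-33: EMP-34, EMP-29, EMP-20, EMP-2, EMP-40, EMP-31 (6). EMP-12 has no reports. EMP-14 has no reports. EMP-28 has no reports. So EMP-18's organization is 4 direct reports plus everyone under them: 7 + 1 + 1 + 1 = 10.

10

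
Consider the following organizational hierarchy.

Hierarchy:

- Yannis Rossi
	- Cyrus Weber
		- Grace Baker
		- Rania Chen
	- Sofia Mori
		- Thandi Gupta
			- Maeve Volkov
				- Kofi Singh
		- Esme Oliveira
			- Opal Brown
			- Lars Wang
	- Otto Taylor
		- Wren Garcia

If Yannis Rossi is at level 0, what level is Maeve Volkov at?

Chain from Maeve Volkov up to Yannis Rossi: Maeve Volkov → Thandi Gupta → Sofia Mori → Yannis Rossi. That is 3 steps up, so Maeve Volkov is 3 levels below Yannis Rossi.

3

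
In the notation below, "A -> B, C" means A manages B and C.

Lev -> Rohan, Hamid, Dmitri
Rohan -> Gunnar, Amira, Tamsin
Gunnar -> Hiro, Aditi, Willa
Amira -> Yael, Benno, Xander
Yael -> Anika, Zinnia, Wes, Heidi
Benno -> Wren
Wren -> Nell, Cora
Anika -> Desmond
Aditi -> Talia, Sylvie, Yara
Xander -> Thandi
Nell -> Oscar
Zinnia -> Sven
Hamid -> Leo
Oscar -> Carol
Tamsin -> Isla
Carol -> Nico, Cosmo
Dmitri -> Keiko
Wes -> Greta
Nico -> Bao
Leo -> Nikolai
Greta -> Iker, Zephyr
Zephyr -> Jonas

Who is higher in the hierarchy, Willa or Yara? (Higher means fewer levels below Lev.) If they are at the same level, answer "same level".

Willa

Willa is 3 levels below Lev; Yara is 4. Willa is higher.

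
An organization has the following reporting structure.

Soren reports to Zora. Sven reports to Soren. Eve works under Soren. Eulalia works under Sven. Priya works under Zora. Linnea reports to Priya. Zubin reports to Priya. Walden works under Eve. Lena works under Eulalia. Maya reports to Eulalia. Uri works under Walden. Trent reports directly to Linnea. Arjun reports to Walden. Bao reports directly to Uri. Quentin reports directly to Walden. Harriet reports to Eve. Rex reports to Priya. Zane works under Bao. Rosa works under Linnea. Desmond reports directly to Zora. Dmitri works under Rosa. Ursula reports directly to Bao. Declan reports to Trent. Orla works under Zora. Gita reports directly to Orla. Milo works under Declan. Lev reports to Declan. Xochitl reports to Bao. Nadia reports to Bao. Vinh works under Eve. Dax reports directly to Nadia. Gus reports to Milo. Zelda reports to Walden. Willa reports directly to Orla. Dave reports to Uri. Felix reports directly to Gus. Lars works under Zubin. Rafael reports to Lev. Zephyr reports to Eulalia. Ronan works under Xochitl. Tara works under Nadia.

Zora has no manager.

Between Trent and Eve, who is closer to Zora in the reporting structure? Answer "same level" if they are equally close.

Trent is 3 levels below Zora; Eve is 2. Eve is higher.

Eve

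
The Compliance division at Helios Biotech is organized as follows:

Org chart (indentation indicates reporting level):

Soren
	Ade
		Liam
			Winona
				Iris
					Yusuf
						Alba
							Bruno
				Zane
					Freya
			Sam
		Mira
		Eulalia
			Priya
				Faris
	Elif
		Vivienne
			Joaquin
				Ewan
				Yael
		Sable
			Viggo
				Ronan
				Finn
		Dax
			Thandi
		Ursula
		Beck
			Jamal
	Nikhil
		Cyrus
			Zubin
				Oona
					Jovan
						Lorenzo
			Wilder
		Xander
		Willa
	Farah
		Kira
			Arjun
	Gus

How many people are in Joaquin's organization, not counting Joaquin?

2

Joaquin directly manages Ewan, Yael. Ewan has no reports. Yael has no reports. So Joaquin's organization is 2 direct reports plus everyone under them: 1 + 1 = 2.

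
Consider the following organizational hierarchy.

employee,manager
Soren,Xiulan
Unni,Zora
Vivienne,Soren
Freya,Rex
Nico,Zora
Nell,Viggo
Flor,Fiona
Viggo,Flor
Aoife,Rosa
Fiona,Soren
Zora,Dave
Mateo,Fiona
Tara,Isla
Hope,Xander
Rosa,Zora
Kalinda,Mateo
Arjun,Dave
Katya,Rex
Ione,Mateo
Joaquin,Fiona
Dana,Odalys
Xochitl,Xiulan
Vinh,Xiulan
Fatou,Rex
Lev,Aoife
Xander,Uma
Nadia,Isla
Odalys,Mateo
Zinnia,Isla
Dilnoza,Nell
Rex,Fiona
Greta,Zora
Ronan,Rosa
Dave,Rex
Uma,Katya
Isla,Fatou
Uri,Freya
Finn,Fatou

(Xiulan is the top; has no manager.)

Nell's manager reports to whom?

Nell reports to Viggo, and Viggo reports to Flor. So Nell's skip-level manager is Flor.

Flor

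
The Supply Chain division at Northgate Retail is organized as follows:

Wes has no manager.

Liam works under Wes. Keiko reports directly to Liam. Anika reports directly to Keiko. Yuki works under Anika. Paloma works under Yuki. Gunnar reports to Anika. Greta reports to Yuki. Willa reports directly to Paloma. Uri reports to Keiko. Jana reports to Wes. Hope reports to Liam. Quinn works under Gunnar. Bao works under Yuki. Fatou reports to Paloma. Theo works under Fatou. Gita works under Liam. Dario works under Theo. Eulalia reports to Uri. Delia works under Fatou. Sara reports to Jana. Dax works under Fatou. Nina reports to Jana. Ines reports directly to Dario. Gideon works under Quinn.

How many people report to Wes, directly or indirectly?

Wes directly manages Liam, Jana. Under Liam: Gita, Hope, Keiko, Uri, Eulalia, Anika, Gunnar, Quinn, Gideon, Yuki, Bao, Greta, Paloma, Fatou, Dax, Delia, Theo, Dario, Ines, Willa (20). Under Jana: Nina, Sara (2). So Wes's organization is 2 direct reports plus everyone under them: 21 + 3 = 24.

24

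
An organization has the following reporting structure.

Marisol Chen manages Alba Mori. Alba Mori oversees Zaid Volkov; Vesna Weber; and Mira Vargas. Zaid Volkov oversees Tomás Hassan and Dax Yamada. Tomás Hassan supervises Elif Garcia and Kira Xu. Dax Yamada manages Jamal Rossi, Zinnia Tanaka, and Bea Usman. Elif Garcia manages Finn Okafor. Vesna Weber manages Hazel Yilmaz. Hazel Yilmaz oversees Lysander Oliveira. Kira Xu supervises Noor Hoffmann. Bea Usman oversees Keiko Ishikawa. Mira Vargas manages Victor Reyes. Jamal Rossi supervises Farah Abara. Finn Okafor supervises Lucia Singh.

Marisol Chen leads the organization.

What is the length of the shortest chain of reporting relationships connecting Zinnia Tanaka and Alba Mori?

Zinnia Tanaka is in Alba Mori's organization: the chain from Zinnia Tanaka up to Alba Mori is Zinnia Tanaka → Dax Yamada → Zaid Volkov → Alba Mori, which is 3 links.

3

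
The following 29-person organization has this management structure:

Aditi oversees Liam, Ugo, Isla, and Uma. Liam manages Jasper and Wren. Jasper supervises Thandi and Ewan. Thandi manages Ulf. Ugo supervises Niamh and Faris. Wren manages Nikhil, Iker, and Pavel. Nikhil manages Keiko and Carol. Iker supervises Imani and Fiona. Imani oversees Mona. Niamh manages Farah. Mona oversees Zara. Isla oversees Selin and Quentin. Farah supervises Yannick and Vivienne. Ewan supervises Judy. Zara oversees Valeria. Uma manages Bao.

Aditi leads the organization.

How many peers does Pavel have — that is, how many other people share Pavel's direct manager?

Pavel reports to Wren. Wren's other direct reports are Nikhil, Iker — 2 peers.

2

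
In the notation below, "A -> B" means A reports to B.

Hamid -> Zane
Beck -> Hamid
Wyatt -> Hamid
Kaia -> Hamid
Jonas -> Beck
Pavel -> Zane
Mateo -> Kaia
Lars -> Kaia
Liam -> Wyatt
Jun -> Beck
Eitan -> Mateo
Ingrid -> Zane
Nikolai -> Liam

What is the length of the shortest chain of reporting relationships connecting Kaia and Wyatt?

2

Kaia is 1 level below Hamid, and Wyatt is 1 level below Hamid (their lowest common manager). The shortest path runs up from Kaia to Hamid and back down to Wyatt: 1 + 1 = 2 links.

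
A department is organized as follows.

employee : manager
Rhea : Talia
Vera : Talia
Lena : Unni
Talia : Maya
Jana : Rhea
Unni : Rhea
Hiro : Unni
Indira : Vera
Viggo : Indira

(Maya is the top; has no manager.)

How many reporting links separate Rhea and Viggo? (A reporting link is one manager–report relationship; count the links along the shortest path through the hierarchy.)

Rhea is 1 level below Talia, and Viggo is 3 levels below Talia (their lowest common manager). The shortest path runs up from Rhea to Talia and back down to Viggo: 1 + 3 = 4 links.

4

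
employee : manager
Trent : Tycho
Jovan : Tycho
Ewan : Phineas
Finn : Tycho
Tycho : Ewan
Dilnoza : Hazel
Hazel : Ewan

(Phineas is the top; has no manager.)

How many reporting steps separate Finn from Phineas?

3

Chain from Finn up to Phineas: Finn → Tycho → Ewan → Phineas. That is 3 steps up, so Finn is 3 levels below Phineas.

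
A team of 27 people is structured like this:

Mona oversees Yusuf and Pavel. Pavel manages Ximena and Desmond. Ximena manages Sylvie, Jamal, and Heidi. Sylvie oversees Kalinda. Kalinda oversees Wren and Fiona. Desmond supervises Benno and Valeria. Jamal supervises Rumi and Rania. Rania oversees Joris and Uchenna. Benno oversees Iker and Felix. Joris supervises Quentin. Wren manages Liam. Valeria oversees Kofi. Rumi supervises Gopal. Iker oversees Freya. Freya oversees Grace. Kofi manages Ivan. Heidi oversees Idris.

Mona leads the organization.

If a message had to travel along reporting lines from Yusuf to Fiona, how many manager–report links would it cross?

Yusuf is 1 level below Mona, and Fiona is 5 levels below Mona (their lowest common manager). The shortest path runs up from Yusuf to Mona and back down to Fiona: 1 + 5 = 6 links.

6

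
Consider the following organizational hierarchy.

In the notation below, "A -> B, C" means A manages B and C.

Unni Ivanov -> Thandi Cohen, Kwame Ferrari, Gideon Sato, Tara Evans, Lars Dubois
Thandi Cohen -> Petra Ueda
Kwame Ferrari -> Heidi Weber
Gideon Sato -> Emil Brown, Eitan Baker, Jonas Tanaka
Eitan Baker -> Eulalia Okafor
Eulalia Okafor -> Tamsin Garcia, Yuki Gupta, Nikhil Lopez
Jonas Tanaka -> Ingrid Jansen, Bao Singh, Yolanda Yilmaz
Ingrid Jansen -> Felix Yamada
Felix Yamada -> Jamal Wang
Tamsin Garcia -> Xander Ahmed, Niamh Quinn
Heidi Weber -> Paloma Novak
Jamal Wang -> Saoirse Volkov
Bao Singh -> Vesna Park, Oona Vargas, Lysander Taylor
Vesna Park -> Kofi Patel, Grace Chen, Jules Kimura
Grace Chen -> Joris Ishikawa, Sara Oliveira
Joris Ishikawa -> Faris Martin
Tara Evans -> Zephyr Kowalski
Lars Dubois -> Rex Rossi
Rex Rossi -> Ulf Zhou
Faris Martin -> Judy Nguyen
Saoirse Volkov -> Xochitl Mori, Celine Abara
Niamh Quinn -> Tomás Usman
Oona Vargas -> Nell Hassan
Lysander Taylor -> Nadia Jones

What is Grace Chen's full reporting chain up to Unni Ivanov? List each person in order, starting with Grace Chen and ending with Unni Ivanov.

Grace Chen -> Vesna Park -> Bao Singh -> Jonas Tanaka -> Gideon Sato -> Unni Ivanov

Grace Chen reports to Vesna Park. Vesna Park reports to Bao Singh. Bao Singh reports to Jonas Tanaka. Jonas Tanaka reports to Gideon Sato. Gideon Sato reports to Unni Ivanov. Unni Ivanov is at the top.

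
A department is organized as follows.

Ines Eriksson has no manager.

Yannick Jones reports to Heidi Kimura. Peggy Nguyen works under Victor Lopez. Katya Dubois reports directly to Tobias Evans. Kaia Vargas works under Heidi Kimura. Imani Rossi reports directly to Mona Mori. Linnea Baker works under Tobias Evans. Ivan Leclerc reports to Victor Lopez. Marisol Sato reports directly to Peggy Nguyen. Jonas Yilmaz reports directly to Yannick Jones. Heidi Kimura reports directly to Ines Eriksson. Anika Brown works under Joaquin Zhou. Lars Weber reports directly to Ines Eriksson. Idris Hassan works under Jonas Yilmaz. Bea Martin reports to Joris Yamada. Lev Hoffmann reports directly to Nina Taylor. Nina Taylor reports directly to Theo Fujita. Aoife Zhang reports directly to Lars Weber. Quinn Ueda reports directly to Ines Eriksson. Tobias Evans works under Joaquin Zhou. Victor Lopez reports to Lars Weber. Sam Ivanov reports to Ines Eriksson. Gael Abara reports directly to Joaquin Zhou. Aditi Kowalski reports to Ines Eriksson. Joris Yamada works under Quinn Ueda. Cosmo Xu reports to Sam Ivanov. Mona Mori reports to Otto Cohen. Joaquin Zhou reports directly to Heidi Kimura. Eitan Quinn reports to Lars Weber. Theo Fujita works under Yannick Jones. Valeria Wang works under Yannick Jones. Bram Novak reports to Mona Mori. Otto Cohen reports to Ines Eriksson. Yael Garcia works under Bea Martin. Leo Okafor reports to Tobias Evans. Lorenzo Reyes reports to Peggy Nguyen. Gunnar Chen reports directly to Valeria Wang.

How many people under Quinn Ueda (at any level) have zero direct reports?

The only person in Quinn Ueda's organization with no one reporting to them is Yael Garcia. That is 1.

1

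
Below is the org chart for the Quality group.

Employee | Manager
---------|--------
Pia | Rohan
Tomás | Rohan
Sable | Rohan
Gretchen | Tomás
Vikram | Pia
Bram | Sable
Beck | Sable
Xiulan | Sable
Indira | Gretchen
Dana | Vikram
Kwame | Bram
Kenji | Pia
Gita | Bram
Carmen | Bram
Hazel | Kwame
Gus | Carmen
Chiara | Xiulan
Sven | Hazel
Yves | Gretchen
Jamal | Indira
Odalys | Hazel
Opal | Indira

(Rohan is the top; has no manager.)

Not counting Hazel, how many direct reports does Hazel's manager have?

0

Hazel reports to Kwame, and Kwame has no other direct reports. Hazel has 0 peers.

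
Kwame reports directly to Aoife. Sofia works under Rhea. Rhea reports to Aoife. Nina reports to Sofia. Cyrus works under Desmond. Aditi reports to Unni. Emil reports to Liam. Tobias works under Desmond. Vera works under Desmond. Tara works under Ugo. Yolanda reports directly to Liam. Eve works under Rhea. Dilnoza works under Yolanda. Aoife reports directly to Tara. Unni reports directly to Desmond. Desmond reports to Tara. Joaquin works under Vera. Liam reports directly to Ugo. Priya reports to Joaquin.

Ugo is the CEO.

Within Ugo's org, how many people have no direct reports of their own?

9

The people in Ugo's organization with no one reporting to them are Emil, Dilnoza, Cyrus, Priya, Aditi, Tobias, Kwame, Eve, Nina. That is 9.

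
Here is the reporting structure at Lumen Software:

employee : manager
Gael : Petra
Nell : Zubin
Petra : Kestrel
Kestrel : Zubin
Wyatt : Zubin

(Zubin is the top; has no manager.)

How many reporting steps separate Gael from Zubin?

3

Chain from Gael up to Zubin: Gael → Petra → Kestrel → Zubin. That is 3 steps up, so Gael is 3 levels below Zubin.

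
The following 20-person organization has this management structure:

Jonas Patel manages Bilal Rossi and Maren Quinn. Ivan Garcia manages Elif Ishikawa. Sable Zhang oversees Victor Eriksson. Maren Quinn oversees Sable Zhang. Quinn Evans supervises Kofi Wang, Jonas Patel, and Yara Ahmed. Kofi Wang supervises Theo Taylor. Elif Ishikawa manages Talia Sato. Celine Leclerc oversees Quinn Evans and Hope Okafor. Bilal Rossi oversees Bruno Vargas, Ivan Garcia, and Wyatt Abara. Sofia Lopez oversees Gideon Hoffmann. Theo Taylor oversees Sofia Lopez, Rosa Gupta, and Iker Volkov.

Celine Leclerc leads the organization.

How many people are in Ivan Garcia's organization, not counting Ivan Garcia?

2

Ivan Garcia directly manages Elif Ishikawa. Under Elif Ishikawa: Talia Sato (1). That's 2 in total.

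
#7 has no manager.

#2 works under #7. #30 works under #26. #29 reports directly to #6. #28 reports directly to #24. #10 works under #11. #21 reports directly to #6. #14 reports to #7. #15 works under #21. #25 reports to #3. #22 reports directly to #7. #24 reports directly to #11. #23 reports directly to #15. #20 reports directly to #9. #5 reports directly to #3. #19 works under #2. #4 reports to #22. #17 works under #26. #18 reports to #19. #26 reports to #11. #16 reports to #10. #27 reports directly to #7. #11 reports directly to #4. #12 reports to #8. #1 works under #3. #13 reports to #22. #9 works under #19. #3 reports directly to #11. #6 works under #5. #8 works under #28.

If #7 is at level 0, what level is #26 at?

4

Chain from #26 up to #7: #26 → #11 → #4 → #22 → #7. That is 4 steps up, so #26 is 4 levels below #7.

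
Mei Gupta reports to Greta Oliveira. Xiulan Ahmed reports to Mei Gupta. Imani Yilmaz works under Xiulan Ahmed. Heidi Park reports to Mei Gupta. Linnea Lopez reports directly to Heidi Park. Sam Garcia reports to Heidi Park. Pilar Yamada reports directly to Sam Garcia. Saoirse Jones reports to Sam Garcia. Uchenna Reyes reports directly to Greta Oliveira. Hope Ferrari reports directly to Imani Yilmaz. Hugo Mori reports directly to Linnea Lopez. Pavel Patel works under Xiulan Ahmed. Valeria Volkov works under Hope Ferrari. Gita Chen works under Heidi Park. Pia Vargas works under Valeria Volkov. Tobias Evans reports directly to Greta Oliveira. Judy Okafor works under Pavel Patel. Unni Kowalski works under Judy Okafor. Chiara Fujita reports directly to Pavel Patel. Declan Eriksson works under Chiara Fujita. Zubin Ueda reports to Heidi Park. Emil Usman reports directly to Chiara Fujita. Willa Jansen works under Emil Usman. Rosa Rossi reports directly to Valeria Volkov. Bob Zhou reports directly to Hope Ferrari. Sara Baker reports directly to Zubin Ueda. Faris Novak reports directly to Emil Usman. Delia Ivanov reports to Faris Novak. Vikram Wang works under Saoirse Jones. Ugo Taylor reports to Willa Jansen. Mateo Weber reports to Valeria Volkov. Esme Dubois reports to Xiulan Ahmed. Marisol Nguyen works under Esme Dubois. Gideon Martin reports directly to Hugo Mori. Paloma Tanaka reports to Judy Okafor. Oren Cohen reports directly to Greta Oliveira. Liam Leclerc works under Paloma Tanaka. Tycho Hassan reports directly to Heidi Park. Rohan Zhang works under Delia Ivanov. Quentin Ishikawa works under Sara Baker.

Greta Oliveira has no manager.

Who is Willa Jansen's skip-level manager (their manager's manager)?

Chiara Fujita

Willa Jansen reports to Emil Usman, and Emil Usman reports to Chiara Fujita. So Willa Jansen's skip-level manager is Chiara Fujita.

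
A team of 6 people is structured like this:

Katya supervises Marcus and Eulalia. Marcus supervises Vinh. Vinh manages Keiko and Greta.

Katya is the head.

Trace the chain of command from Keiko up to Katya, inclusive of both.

Keiko reports to Vinh. Vinh reports to Marcus. Marcus reports to Katya. Katya is at the top.

Keiko -> Vinh -> Marcus -> Katya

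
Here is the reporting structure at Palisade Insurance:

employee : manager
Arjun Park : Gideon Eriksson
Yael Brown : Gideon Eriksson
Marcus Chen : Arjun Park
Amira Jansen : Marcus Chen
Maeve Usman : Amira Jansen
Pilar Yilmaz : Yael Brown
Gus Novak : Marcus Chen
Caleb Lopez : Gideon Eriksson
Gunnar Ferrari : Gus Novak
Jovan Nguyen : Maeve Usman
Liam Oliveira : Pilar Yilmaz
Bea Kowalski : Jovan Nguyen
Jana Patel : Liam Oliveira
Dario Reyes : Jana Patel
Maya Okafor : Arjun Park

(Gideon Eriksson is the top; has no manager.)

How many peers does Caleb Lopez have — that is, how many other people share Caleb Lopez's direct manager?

2

Caleb Lopez reports to Gideon Eriksson. Gideon Eriksson's other direct reports are Arjun Park, Yael Brown — 2 peers.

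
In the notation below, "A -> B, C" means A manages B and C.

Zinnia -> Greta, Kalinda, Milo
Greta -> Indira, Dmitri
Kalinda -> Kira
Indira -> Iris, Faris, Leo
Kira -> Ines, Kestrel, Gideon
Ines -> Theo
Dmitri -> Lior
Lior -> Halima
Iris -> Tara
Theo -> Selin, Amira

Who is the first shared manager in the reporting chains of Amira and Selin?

Amira's chain of managers is Theo, Ines, Kira, Kalinda, Zinnia. Selin's chain of managers is Theo, Ines, Kira, Kalinda, Zinnia. The first manager that appears in both chains is Theo.

Theo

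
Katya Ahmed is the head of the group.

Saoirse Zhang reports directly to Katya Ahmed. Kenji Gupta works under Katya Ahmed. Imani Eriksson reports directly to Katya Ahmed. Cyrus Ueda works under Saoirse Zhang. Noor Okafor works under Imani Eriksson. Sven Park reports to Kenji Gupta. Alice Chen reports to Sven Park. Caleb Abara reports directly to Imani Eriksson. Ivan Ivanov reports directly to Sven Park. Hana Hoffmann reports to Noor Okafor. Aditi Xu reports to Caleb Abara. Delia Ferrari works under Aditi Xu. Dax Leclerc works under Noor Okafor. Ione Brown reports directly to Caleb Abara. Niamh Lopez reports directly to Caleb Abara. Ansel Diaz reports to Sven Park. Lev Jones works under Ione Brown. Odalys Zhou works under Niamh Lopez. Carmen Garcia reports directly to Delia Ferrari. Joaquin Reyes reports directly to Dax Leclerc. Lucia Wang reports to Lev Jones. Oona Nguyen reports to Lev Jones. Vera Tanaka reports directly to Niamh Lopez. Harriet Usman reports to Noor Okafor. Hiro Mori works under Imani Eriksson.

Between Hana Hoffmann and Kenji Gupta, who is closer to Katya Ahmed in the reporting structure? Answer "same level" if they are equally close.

Kenji Gupta

Hana Hoffmann is 3 levels below Katya Ahmed; Kenji Gupta is 1. Kenji Gupta is higher.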